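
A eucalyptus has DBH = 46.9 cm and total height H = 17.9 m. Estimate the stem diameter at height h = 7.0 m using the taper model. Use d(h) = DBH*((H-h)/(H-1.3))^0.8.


Taper: d(h) = DBH * ((H - h) / (H - 1.3))^0.8
Numerator = H - h = 17.9 - 7.0 = 10.9 m
Denominator = H - 1.3 = 17.9 - 1.3 = 16.6 m
Ratio = 10.9 / 16.6 = 0.65663
d = 46.9 * 0.65663^0.8 = 33.5 cm

33.5


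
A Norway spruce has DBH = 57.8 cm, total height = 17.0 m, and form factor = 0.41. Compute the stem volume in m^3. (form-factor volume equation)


Formula: V = pi * (DBH/200)^2 * H * ff
Radius = DBH/200 = 57.8/200 = 0.289 m
Radius^2 = 0.289^2 = 0.083521 m^2
V = pi * 0.083521 * 17.0 * 0.41
V = 1.829 m^3

1.829


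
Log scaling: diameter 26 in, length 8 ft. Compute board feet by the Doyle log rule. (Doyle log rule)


Doyle: BF = (D - 4)^2 * L / 16
Adjusted diameter = 26 - 4 = 22 in
(D-4)^2 = 22^2 = 484
BF = 484 * 8 / 16 = 242 BF

242


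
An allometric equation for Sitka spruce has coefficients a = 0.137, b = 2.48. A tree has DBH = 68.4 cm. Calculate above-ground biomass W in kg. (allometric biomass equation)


Formula: W = a * DBH^b  (allometric power law)
DBH^b = 68.4^2.48 = 35558.1479
W = 0.137 * 35558.1479 = 4871.5 kg

4871.5


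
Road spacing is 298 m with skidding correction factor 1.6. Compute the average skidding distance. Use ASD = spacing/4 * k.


Formula: ASD = (spacing / 4) * correction
Uncorrected distance = spacing / 4 = 298 / 4 = 74.5 m
ASD = 74.5 * 1.6 = 119 m

119


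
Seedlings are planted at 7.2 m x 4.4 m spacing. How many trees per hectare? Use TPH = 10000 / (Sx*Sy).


Formula: TPH = 10000 m^2/ha / (spacing_x * spacing_y)
Area per tree = 7.2 m * 4.4 m = 31.68 m^2
TPH = 10000 / 31.68 = 316 trees/ha

316


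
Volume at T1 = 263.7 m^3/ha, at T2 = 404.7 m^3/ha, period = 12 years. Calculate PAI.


Formula: PAI = (V_T2 - V_T1) / (T2 - T1)
Volume increment = 404.7 - 263.7 = 141.0 m^3/ha
PAI = 141.0 / 12 = 11.75 m^3/ha/year

11.75


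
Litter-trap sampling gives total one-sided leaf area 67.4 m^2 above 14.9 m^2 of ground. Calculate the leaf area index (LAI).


Formula: LAI = total leaf area / ground area  (dimensionless)
LAI = 67.4 m^2 / 14.9 m^2
LAI = 4.52

4.52


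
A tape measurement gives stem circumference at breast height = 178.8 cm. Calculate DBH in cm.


Formula: DBH = C / pi
DBH = 178.8 / pi
pi = 3.14159...
DBH = 56.9 cm

56.9


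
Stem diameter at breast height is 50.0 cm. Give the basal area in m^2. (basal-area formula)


Formula: BA = pi * (DBH/2)^2 / 10000  (cm^2 to m^2)
Radius = DBH/2 = 50.0/2 = 25.0 cm
BA = pi * 25.0^2 / 10000
   = 1963.4954 cm^2 / 10000
   = 0.1963 m^2

0.1963


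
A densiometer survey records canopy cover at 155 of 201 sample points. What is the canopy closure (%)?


Formula: Canopy closure = covered points / total points * 100
Closure = 155 / 201 * 100
Closure = 0.7711 * 100 = 77.1%

77.1


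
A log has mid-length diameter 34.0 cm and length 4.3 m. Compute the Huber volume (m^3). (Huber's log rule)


Huber: V = Am * L,  Am = pi*(Dm/200)^2
Am = pi*(34.0/200)^2 = 0.090792 m^2
V = 0.090792*4.3 = 0.3904 m^3

0.3904


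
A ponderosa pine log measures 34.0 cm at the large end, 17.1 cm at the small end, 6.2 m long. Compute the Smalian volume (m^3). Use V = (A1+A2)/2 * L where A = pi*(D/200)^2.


Smalian: V = (A1 + A2)/2 * L,  A = pi*(D/200)^2
A1 = pi*(34.0/200)^2 = 0.090792 m^2
A2 = pi*(17.1/200)^2 = 0.022966 m^2
V = (0.090792+0.022966)/2*6.2 = 0.3526 m^3

0.3526


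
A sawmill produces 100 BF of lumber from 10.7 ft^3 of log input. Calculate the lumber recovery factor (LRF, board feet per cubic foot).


Formula: LRF = Lumber Output (BF) / Log Input (ft^3)
LRF = 100 BF / 10.7 ft^3
LRF = 9.35 BF/ft^3

9.35


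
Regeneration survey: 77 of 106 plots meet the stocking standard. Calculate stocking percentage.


Formula: Stocking % = stocked plots / total plots * 100
Stocking = 77 / 106 * 100
Stocking = 0.7264 * 100 = 72.6%

72.6


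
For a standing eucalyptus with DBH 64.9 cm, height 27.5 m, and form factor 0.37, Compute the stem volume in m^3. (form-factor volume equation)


Formula: V = pi * (DBH/200)^2 * H * ff
Radius = DBH/200 = 64.9/200 = 0.3245 m
Radius^2 = 0.3245^2 = 0.10530025 m^2
V = pi * 0.10530025 * 27.5 * 0.37
V = 3.366 m^3

3.366


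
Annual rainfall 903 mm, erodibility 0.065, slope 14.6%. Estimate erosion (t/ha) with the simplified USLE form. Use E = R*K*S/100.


Formula: E = R * K * S / 100  (simplified USLE)
R * K = 903 * 0.065 = 58.695
E = 58.695 * 14.6 / 100 = 8.57 t/ha

8.57


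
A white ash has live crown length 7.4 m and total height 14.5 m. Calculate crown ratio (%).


Formula: Crown Ratio = (Crown Length / Total Height) * 100
CR = (7.4 m / 14.5 m) * 100
CR = 0.5103 * 100 = 51.0%

51.0


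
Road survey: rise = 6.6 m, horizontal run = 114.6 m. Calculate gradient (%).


Formula: Gradient = rise / run * 100
Gradient = 6.6 / 114.6 * 100 = 5.8%

5.8


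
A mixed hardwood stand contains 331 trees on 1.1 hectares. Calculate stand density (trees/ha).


Formula: Stand Density = N_trees / Area_ha
Density = 331 trees / 1.1 ha
Density = 301 trees/ha

301


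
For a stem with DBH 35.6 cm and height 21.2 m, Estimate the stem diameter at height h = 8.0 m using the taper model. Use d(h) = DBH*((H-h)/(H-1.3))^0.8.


Taper: d(h) = DBH * ((H - h) / (H - 1.3))^0.8
Numerator = H - h = 21.2 - 8.0 = 13.2 m
Denominator = H - 1.3 = 21.2 - 1.3 = 19.9 m
Ratio = 13.2 / 19.9 = 0.66332
d = 35.6 * 0.66332^0.8 = 25.6 cm

25.6


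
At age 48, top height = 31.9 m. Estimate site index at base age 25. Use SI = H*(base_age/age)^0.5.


Formula: SI = H_dom * (base_age / age)^0.5
Age ratio = 25 / 48 = 0.52083
sqrt(age_ratio) = 0.72169
SI = 31.9 * 0.72169 = 23.0 m

23.0


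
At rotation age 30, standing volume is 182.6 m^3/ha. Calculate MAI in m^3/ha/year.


Formula: MAI = Total Volume / Stand Age
MAI = 182.6 m^3/ha / 30 years
MAI = 6.09 m^3/ha/year

6.09


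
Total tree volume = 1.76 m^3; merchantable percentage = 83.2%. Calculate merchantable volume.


Formula: MV = V_total * (merchantable_pct / 100)
Merchantable fraction = 83.2% / 100 = 0.832
MV = 1.76 m^3 * 0.832 = 1.464 m^3

1.464


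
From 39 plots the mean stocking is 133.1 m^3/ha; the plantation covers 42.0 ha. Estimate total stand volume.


Formula: Total Volume = Mean Volume per ha * Total Area
Total Volume = 133.1 m^3/ha * 42.0 ha
Total Volume = 5590 m^3

5590


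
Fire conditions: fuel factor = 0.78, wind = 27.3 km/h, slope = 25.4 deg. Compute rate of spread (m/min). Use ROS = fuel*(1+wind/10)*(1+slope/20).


Formula: ROS = fuel * (1 + wind/10) * (1 + slope/20)
Wind factor = 1 + 27.3/10 = 3.73
Slope factor = 1 + 25.4/20 = 2.27
ROS = 0.78 * 3.73 * 2.27 = 6.6 m/min

6.6


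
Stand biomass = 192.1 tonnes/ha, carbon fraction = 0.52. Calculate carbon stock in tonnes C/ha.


Formula: Carbon Stock = Biomass * Carbon Fraction
C = 192.1 t/ha * 0.52
C = 99.9 t C/ha

99.9


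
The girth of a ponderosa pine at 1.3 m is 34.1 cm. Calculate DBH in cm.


Formula: DBH = C / pi
DBH = 34.1 / pi
pi = 3.14159...
DBH = 10.9 cm

10.9


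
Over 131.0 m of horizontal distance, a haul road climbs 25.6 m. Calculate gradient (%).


Formula: Gradient = rise / run * 100
Gradient = 25.6 / 131.0 * 100 = 19.5%

19.5


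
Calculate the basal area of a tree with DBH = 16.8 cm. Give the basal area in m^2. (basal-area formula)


Formula: BA = pi * (DBH/2)^2 / 10000  (cm^2 to m^2)
Radius = DBH/2 = 16.8/2 = 8.4 cm
BA = pi * 8.4^2 / 10000
   = 221.6708 cm^2 / 10000
   = 0.0222 m^2

0.0222


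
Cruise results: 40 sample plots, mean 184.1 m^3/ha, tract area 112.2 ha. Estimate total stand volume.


Formula: Total Volume = Mean Volume per ha * Total Area
Total Volume = 184.1 m^3/ha * 112.2 ha
Total Volume = 20656 m^3

20656


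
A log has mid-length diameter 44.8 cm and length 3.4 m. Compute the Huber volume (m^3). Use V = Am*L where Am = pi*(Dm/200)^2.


Huber: V = Am * L,  Am = pi*(Dm/200)^2
Am = pi*(44.8/200)^2 = 0.157633 m^2
V = 0.157633*3.4 = 0.536 m^3

0.536


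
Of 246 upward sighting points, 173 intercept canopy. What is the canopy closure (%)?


Formula: Canopy closure = covered points / total points * 100
Closure = 173 / 246 * 100
Closure = 0.7033 * 100 = 70.3%

70.3


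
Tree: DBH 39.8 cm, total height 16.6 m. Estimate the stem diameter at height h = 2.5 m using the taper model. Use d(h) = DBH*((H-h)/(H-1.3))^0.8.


Taper: d(h) = DBH * ((H - h) / (H - 1.3))^0.8
Numerator = H - h = 16.6 - 2.5 = 14.1 m
Denominator = H - 1.3 = 16.6 - 1.3 = 15.3 m
Ratio = 14.1 / 15.3 = 0.92157
d = 39.8 * 0.92157^0.8 = 37.3 cm

37.3


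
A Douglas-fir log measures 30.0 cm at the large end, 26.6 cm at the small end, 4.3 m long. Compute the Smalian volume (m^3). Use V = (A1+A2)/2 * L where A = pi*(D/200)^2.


Smalian: V = (A1 + A2)/2 * L,  A = pi*(D/200)^2
A1 = pi*(30.0/200)^2 = 0.070686 m^2
A2 = pi*(26.6/200)^2 = 0.055572 m^2
V = (0.070686+0.055572)/2*4.3 = 0.2715 m^3

0.2715


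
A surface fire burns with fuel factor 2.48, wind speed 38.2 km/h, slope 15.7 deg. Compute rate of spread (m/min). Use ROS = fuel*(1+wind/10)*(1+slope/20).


Formula: ROS = fuel * (1 + wind/10) * (1 + slope/20)
Wind factor = 1 + 38.2/10 = 4.82
Slope factor = 1 + 15.7/20 = 1.785
ROS = 2.48 * 4.82 * 1.785 = 21.34 m/min

21.34


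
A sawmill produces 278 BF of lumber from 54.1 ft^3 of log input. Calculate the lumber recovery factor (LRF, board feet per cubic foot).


Formula: LRF = Lumber Output (BF) / Log Input (ft^3)
LRF = 278 BF / 54.1 ft^3
LRF = 5.14 BF/ft^3

5.14


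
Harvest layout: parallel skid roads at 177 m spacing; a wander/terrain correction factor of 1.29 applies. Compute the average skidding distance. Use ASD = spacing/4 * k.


Formula: ASD = (spacing / 4) * correction
Uncorrected distance = spacing / 4 = 177 / 4 = 44.25 m
ASD = 44.25 * 1.29 = 57 m

57


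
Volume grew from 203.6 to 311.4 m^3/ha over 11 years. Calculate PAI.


Formula: PAI = (V_T2 - V_T1) / (T2 - T1)
Volume increment = 311.4 - 203.6 = 107.8 m^3/ha
PAI = 107.8 / 11 = 9.8 m^3/ha/year

9.8


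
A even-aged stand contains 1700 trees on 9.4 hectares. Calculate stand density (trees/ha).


Formula: Stand Density = N_trees / Area_ha
Density = 1700 trees / 9.4 ha
Density = 181 trees/ha

181


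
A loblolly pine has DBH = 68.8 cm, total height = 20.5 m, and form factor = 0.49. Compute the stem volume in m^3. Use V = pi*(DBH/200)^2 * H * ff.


Formula: V = pi * (DBH/200)^2 * H * ff
Radius = DBH/200 = 68.8/200 = 0.344 m
Radius^2 = 0.344^2 = 0.118336 m^2
V = pi * 0.118336 * 20.5 * 0.49
V = 3.734 m^3

3.734


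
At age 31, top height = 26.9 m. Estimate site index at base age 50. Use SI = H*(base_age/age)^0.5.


Formula: SI = H_dom * (base_age / age)^0.5
Age ratio = 50 / 31 = 1.6129
sqrt(age_ratio) = 1.27
SI = 26.9 * 1.27 = 34.2 m

34.2


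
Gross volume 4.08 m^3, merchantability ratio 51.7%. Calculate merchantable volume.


Formula: MV = V_total * (merchantable_pct / 100)
Merchantable fraction = 51.7% / 100 = 0.517
MV = 4.08 m^3 * 0.517 = 2.109 m^3

2.109


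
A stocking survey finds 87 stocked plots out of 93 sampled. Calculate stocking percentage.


Formula: Stocking % = stocked plots / total plots * 100
Stocking = 87 / 93 * 100
Stocking = 0.9355 * 100 = 93.5%

93.5


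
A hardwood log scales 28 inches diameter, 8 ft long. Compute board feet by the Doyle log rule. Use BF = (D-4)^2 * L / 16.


Doyle: BF = (D - 4)^2 * L / 16
Adjusted diameter = 28 - 4 = 24 in
(D-4)^2 = 24^2 = 576
BF = 576 * 8 / 16 = 288 BF

288


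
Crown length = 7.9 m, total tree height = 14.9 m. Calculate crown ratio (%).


Formula: Crown Ratio = (Crown Length / Total Height) * 100
CR = (7.9 m / 14.9 m) * 100
CR = 0.5302 * 100 = 53.0%

53.0


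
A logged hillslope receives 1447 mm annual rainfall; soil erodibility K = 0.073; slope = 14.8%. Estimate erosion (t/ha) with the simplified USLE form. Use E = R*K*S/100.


Formula: E = R * K * S / 100  (simplified USLE)
R * K = 1447 * 0.073 = 105.631
E = 105.631 * 14.8 / 100 = 15.63 t/ha

15.63


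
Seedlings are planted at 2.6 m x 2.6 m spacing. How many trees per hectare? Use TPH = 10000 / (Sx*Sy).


Formula: TPH = 10000 m^2/ha / (spacing_x * spacing_y)
Area per tree = 2.6 m * 2.6 m = 6.76 m^2
TPH = 10000 / 6.76 = 1479 trees/ha

1479


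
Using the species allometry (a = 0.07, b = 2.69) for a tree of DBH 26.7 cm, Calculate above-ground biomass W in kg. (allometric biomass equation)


Formula: W = a * DBH^b  (allometric power law)
DBH^b = 26.7^2.69 = 6875.6743
W = 0.07 * 6875.6743 = 481.3 kg

481.3


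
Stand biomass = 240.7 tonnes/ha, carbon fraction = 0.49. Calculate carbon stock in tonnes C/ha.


Formula: Carbon Stock = Biomass * Carbon Fraction
C = 240.7 t/ha * 0.49
C = 117.9 t C/ha

117.9


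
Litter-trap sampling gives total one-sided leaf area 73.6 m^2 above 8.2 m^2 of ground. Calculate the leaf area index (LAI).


Formula: LAI = total leaf area / ground area  (dimensionless)
LAI = 73.6 m^2 / 8.2 m^2
LAI = 8.98

8.98


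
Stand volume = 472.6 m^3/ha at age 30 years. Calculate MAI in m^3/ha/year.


Formula: MAI = Total Volume / Stand Age
MAI = 472.6 m^3/ha / 30 years
MAI = 15.75 m^3/ha/year

15.75


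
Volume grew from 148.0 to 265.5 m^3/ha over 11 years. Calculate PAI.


Formula: PAI = (V_T2 - V_T1) / (T2 - T1)
Volume increment = 265.5 - 148.0 = 117.5 m^3/ha
PAI = 117.5 / 11 = 10.68 m^3/ha/year

10.68


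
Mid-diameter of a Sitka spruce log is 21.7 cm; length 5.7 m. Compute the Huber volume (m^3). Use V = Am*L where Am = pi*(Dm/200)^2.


Huber: V = Am * L,  Am = pi*(Dm/200)^2
Am = pi*(21.7/200)^2 = 0.036984 m^2
V = 0.036984*5.7 = 0.2108 m^3

0.2108


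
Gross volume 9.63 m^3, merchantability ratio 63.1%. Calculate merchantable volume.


Formula: MV = V_total * (merchantable_pct / 100)
Merchantable fraction = 63.1% / 100 = 0.631
MV = 9.63 m^3 * 0.631 = 6.077 m^3

6.077


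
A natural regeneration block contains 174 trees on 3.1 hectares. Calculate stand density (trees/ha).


Formula: Stand Density = N_trees / Area_ha
Density = 174 trees / 3.1 ha
Density = 56 trees/ha

56


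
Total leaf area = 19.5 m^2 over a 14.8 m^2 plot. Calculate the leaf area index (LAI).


Formula: LAI = total leaf area / ground area  (dimensionless)
LAI = 19.5 m^2 / 14.8 m^2
LAI = 1.32

1.32


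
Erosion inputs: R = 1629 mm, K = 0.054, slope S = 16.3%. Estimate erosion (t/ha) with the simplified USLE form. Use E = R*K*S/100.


Formula: E = R * K * S / 100  (simplified USLE)
R * K = 1629 * 0.054 = 87.966
E = 87.966 * 16.3 / 100 = 14.34 t/ha

14.34


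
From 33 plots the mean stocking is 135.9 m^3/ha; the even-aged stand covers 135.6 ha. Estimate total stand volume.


Formula: Total Volume = Mean Volume per ha * Total Area
Total Volume = 135.9 m^3/ha * 135.6 ha
Total Volume = 18428 m^3

18428


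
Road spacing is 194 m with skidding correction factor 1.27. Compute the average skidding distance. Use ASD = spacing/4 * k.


Formula: ASD = (spacing / 4) * correction
Uncorrected distance = spacing / 4 = 194 / 4 = 48.5 m
ASD = 48.5 * 1.27 = 62 m

62


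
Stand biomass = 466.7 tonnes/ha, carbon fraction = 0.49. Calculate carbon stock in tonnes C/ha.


Formula: Carbon Stock = Biomass * Carbon Fraction
C = 466.7 t/ha * 0.49
C = 228.7 t C/ha

228.7


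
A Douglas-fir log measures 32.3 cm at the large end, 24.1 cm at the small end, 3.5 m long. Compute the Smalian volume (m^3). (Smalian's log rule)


Smalian: V = (A1 + A2)/2 * L,  A = pi*(D/200)^2
A1 = pi*(32.3/200)^2 = 0.08194 m^2
A2 = pi*(24.1/200)^2 = 0.045617 m^2
V = (0.08194+0.045617)/2*3.5 = 0.2232 m^3

0.2232


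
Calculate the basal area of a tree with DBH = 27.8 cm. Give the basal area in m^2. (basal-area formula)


Formula: BA = pi * (DBH/2)^2 / 10000  (cm^2 to m^2)
Radius = DBH/2 = 27.8/2 = 13.9 cm
BA = pi * 13.9^2 / 10000
   = 606.9871 cm^2 / 10000
   = 0.0607 m^2

0.0607


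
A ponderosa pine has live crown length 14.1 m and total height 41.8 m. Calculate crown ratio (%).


Formula: Crown Ratio = (Crown Length / Total Height) * 100
CR = (14.1 m / 41.8 m) * 100
CR = 0.3373 * 100 = 33.7%

33.7


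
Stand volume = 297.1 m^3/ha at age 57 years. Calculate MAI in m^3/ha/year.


Formula: MAI = Total Volume / Stand Age
MAI = 297.1 m^3/ha / 57 years
MAI = 5.21 m^3/ha/year

5.21


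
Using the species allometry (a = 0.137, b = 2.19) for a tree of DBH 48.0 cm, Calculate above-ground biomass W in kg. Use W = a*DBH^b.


Formula: W = a * DBH^b  (allometric power law)
DBH^b = 48.0^2.19 = 4807.4891
W = 0.137 * 4807.4891 = 658.6 kg

658.6


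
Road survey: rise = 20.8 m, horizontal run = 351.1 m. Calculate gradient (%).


Formula: Gradient = rise / run * 100
Gradient = 20.8 / 351.1 * 100 = 5.9%

5.9


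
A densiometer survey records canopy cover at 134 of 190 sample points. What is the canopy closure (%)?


Formula: Canopy closure = covered points / total points * 100
Closure = 134 / 190 * 100
Closure = 0.7053 * 100 = 70.5%

70.5


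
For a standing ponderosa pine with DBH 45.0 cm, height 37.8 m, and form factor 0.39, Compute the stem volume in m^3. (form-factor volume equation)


Formula: V = pi * (DBH/200)^2 * H * ff
Radius = DBH/200 = 45.0/200 = 0.225 m
Radius^2 = 0.225^2 = 0.050625 m^2
V = pi * 0.050625 * 37.8 * 0.39
V = 2.345 m^3

2.345


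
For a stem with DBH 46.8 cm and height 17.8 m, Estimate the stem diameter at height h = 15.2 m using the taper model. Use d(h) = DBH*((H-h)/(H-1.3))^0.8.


Taper: d(h) = DBH * ((H - h) / (H - 1.3))^0.8
Numerator = H - h = 17.8 - 15.2 = 2.6 m
Denominator = H - 1.3 = 17.8 - 1.3 = 16.5 m
Ratio = 2.6 / 16.5 = 0.15758
d = 46.8 * 0.15758^0.8 = 10.7 cm

10.7


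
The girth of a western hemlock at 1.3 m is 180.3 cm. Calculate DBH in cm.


Formula: DBH = C / pi
DBH = 180.3 / pi
pi = 3.14159...
DBH = 57.4 cm

57.4


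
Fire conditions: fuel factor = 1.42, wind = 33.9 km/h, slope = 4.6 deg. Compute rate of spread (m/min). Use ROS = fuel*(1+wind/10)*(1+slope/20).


Formula: ROS = fuel * (1 + wind/10) * (1 + slope/20)
Wind factor = 1 + 33.9/10 = 4.39
Slope factor = 1 + 4.6/20 = 1.23
ROS = 1.42 * 4.39 * 1.23 = 7.67 m/min

7.67


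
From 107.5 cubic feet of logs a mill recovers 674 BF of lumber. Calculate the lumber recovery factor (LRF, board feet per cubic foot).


Formula: LRF = Lumber Output (BF) / Log Input (ft^3)
LRF = 674 BF / 107.5 ft^3
LRF = 6.27 BF/ft^3

6.27


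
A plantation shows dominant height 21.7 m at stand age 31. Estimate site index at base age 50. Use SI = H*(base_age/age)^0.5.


Formula: SI = H_dom * (base_age / age)^0.5
Age ratio = 50 / 31 = 1.6129
sqrt(age_ratio) = 1.27
SI = 21.7 * 1.27 = 27.6 m

27.6


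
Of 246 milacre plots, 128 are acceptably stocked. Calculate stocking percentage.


Formula: Stocking % = stocked plots / total plots * 100
Stocking = 128 / 246 * 100
Stocking = 0.5203 * 100 = 52.0%

52.0


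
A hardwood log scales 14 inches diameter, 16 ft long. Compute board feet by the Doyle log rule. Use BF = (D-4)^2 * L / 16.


Doyle: BF = (D - 4)^2 * L / 16
Adjusted diameter = 14 - 4 = 10 in
(D-4)^2 = 10^2 = 100
BF = 100 * 16 / 16 = 100 BF

100


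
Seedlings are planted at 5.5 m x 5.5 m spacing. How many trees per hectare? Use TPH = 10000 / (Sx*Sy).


Formula: TPH = 10000 m^2/ha / (spacing_x * spacing_y)
Area per tree = 5.5 m * 5.5 m = 30.25 m^2
TPH = 10000 / 30.25 = 331 trees/ha

331


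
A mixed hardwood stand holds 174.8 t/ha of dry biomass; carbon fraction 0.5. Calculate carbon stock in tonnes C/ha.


Formula: Carbon Stock = Biomass * Carbon Fraction
C = 174.8 t/ha * 0.5
C = 87.4 t C/ha

87.4


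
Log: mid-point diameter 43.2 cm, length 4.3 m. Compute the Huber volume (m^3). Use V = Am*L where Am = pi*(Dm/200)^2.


Huber: V = Am * L,  Am = pi*(Dm/200)^2
Am = pi*(43.2/200)^2 = 0.146574 m^2
V = 0.146574*4.3 = 0.6303 m^3

0.6303


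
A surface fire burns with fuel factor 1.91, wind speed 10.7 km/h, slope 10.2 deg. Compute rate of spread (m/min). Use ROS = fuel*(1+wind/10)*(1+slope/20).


Formula: ROS = fuel * (1 + wind/10) * (1 + slope/20)
Wind factor = 1 + 10.7/10 = 2.07
Slope factor = 1 + 10.2/20 = 1.51
ROS = 1.91 * 2.07 * 1.51 = 5.97 m/min

5.97


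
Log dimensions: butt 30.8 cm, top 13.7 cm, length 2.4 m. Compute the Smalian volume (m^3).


Smalian: V = (A1 + A2)/2 * L,  A = pi*(D/200)^2
A1 = pi*(30.8/200)^2 = 0.074506 m^2
A2 = pi*(13.7/200)^2 = 0.014741 m^2
V = (0.074506+0.014741)/2*2.4 = 0.1071 m^3

0.1071


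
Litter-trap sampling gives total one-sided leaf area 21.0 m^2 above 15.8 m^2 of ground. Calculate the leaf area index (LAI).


Formula: LAI = total leaf area / ground area  (dimensionless)
LAI = 21.0 m^2 / 15.8 m^2
LAI = 1.33

1.33


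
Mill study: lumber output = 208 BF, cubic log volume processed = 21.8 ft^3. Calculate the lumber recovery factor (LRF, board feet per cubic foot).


Formula: LRF = Lumber Output (BF) / Log Input (ft^3)
LRF = 208 BF / 21.8 ft^3
LRF = 9.54 BF/ft^3

9.54


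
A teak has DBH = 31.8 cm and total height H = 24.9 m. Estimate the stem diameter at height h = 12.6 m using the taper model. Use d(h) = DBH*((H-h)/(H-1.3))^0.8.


Taper: d(h) = DBH * ((H - h) / (H - 1.3))^0.8
Numerator = H - h = 24.9 - 12.6 = 12.3 m
Denominator = H - 1.3 = 24.9 - 1.3 = 23.6 m
Ratio = 12.3 / 23.6 = 0.52119
d = 31.8 * 0.52119^0.8 = 18.9 cm

18.9


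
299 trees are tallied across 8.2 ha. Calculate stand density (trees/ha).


Formula: Stand Density = N_trees / Area_ha
Density = 299 trees / 8.2 ha
Density = 36 trees/ha

36


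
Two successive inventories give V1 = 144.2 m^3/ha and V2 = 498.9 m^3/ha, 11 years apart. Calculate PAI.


Formula: PAI = (V_T2 - V_T1) / (T2 - T1)
Volume increment = 498.9 - 144.2 = 354.7 m^3/ha
PAI = 354.7 / 11 = 32.25 m^3/ha/year

32.25


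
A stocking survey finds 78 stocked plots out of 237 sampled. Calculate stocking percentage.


Formula: Stocking % = stocked plots / total plots * 100
Stocking = 78 / 237 * 100
Stocking = 0.3291 * 100 = 32.9%

32.9


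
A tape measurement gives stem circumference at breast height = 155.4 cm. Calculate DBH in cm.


Formula: DBH = C / pi
DBH = 155.4 / pi
pi = 3.14159...
DBH = 49.5 cm

49.5


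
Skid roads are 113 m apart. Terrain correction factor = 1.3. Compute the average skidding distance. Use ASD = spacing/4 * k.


Formula: ASD = (spacing / 4) * correction
Uncorrected distance = spacing / 4 = 113 / 4 = 28.25 m
ASD = 28.25 * 1.3 = 37 m

37


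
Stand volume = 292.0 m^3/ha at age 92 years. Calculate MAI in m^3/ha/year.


Formula: MAI = Total Volume / Stand Age
MAI = 292.0 m^3/ha / 92 years
MAI = 3.17 m^3/ha/year

3.17


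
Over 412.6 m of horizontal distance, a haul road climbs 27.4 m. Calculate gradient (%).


Formula: Gradient = rise / run * 100
Gradient = 27.4 / 412.6 * 100 = 6.6%

6.6


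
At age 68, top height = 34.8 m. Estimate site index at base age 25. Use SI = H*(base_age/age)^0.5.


Formula: SI = H_dom * (base_age / age)^0.5
Age ratio = 25 / 68 = 0.36765
sqrt(age_ratio) = 0.60634
SI = 34.8 * 0.60634 = 21.1 m

21.1


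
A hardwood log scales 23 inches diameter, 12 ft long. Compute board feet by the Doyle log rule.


Doyle: BF = (D - 4)^2 * L / 16
Adjusted diameter = 23 - 4 = 19 in
(D-4)^2 = 19^2 = 361
BF = 361 * 12 / 16 = 271 BF

271


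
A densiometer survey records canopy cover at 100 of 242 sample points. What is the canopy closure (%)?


Formula: Canopy closure = covered points / total points * 100
Closure = 100 / 242 * 100
Closure = 0.4132 * 100 = 41.3%

41.3


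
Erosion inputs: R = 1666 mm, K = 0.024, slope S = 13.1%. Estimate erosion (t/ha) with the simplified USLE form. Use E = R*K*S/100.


Formula: E = R * K * S / 100  (simplified USLE)
R * K = 1666 * 0.024 = 39.984
E = 39.984 * 13.1 / 100 = 5.24 t/ha

5.24


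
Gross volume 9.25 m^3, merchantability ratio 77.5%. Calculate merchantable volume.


Formula: MV = V_total * (merchantable_pct / 100)
Merchantable fraction = 77.5% / 100 = 0.775
MV = 9.25 m^3 * 0.775 = 7.169 m^3

7.169


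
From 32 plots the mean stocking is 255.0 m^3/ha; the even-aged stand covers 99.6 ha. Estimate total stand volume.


Formula: Total Volume = Mean Volume per ha * Total Area
Total Volume = 255.0 m^3/ha * 99.6 ha
Total Volume = 25398 m^3

25398


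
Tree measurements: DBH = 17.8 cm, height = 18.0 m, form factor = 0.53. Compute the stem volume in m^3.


Formula: V = pi * (DBH/200)^2 * H * ff
Radius = DBH/200 = 17.8/200 = 0.089 m
Radius^2 = 0.089^2 = 0.007921 m^2
V = pi * 0.007921 * 18.0 * 0.53
V = 0.237 m^3

0.237


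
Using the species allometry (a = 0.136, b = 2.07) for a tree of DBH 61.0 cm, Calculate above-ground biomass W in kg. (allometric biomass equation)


Formula: W = a * DBH^b  (allometric power law)
DBH^b = 61.0^2.07 = 4961.7258
W = 0.136 * 4961.7258 = 674.8 kg

674.8


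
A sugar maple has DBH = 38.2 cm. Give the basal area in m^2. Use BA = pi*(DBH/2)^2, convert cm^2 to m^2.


Formula: BA = pi * (DBH/2)^2 / 10000  (cm^2 to m^2)
Radius = DBH/2 = 38.2/2 = 19.1 cm
BA = pi * 19.1^2 / 10000
   = 1146.0844 cm^2 / 10000
   = 0.1146 m^2

0.1146


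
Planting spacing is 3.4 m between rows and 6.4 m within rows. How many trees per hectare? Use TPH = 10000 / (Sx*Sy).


Formula: TPH = 10000 m^2/ha / (spacing_x * spacing_y)
Area per tree = 3.4 m * 6.4 m = 21.76 m^2
TPH = 10000 / 21.76 = 460 trees/ha

460


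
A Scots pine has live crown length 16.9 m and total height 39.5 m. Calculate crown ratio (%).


Formula: Crown Ratio = (Crown Length / Total Height) * 100
CR = (16.9 m / 39.5 m) * 100
CR = 0.4278 * 100 = 42.8%

42.8


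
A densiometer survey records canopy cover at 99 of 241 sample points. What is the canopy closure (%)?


Formula: Canopy closure = covered points / total points * 100
Closure = 99 / 241 * 100
Closure = 0.4108 * 100 = 41.1%

41.1


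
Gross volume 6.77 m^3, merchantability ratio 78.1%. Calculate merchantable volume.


Formula: MV = V_total * (merchantable_pct / 100)
Merchantable fraction = 78.1% / 100 = 0.781
MV = 6.77 m^3 * 0.781 = 5.287 m^3

5.287


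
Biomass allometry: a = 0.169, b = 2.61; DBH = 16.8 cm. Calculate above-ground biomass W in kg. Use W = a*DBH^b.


Formula: W = a * DBH^b  (allometric power law)
DBH^b = 16.8^2.61 = 1577.8192
W = 0.169 * 1577.8192 = 266.7 kg

266.7


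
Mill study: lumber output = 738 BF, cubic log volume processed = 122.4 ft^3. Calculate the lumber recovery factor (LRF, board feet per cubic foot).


Formula: LRF = Lumber Output (BF) / Log Input (ft^3)
LRF = 738 BF / 122.4 ft^3
LRF = 6.03 BF/ft^3

6.03


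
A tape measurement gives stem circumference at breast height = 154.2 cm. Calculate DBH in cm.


Formula: DBH = C / pi
DBH = 154.2 / pi
pi = 3.14159...
DBH = 49.1 cm

49.1


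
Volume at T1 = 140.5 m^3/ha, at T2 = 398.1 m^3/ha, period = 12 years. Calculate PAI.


Formula: PAI = (V_T2 - V_T1) / (T2 - T1)
Volume increment = 398.1 - 140.5 = 257.6 m^3/ha
PAI = 257.6 / 12 = 21.47 m^3/ha/year

21.47


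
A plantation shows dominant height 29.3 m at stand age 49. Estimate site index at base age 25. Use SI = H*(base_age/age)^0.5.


Formula: SI = H_dom * (base_age / age)^0.5
Age ratio = 25 / 49 = 0.5102
sqrt(age_ratio) = 0.71429
SI = 29.3 * 0.71429 = 20.9 m

20.9


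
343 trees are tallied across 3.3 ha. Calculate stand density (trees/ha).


Formula: Stand Density = N_trees / Area_ha
Density = 343 trees / 3.3 ha
Density = 104 trees/ha

104


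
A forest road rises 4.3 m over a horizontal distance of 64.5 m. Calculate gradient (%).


Formula: Gradient = rise / run * 100
Gradient = 4.3 / 64.5 * 100 = 6.7%

6.7


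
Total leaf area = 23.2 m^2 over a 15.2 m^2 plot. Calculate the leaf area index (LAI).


Formula: LAI = total leaf area / ground area  (dimensionless)
LAI = 23.2 m^2 / 15.2 m^2
LAI = 1.53

1.53


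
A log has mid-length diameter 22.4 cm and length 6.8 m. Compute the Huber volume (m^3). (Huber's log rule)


Huber: V = Am * L,  Am = pi*(Dm/200)^2
Am = pi*(22.4/200)^2 = 0.039408 m^2
V = 0.039408*6.8 = 0.268 m^3

0.268


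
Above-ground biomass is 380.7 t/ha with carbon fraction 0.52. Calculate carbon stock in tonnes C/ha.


Formula: Carbon Stock = Biomass * Carbon Fraction
C = 380.7 t/ha * 0.52
C = 198.0 t C/ha

198.0


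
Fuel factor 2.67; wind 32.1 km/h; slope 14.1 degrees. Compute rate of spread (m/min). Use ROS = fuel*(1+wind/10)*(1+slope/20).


Formula: ROS = fuel * (1 + wind/10) * (1 + slope/20)
Wind factor = 1 + 32.1/10 = 4.21
Slope factor = 1 + 14.1/20 = 1.705
ROS = 2.67 * 4.21 * 1.705 = 19.17 m/min

19.17


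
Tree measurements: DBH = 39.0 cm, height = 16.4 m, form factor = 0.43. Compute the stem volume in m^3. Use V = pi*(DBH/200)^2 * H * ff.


Formula: V = pi * (DBH/200)^2 * H * ff
Radius = DBH/200 = 39.0/200 = 0.195 m
Radius^2 = 0.195^2 = 0.038025 m^2
V = pi * 0.038025 * 16.4 * 0.43
V = 0.842 m^3

0.842


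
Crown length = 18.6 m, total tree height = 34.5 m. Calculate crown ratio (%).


Formula: Crown Ratio = (Crown Length / Total Height) * 100
CR = (18.6 m / 34.5 m) * 100
CR = 0.5391 * 100 = 53.9%

53.9


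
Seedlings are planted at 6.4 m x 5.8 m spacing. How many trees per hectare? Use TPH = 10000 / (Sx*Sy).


Formula: TPH = 10000 m^2/ha / (spacing_x * spacing_y)
Area per tree = 6.4 m * 5.8 m = 37.12 m^2
TPH = 10000 / 37.12 = 269 trees/ha

269


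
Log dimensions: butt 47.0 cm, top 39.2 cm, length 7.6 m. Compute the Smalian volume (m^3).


Smalian: V = (A1 + A2)/2 * L,  A = pi*(D/200)^2
A1 = pi*(47.0/200)^2 = 0.173494 m^2
A2 = pi*(39.2/200)^2 = 0.120687 m^2
V = (0.173494+0.120687)/2*7.6 = 1.1179 m^3

1.1179


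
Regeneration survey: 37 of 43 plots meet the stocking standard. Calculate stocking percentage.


Formula: Stocking % = stocked plots / total plots * 100
Stocking = 37 / 43 * 100
Stocking = 0.8605 * 100 = 86.0%

86.0


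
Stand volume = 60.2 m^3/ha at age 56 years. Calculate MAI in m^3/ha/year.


Formula: MAI = Total Volume / Stand Age
MAI = 60.2 m^3/ha / 56 years
MAI = 1.08 m^3/ha/year

1.08


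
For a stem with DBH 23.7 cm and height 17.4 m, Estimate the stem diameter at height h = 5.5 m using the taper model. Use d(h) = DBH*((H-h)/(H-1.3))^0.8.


Taper: d(h) = DBH * ((H - h) / (H - 1.3))^0.8
Numerator = H - h = 17.4 - 5.5 = 11.9 m
Denominator = H - 1.3 = 17.4 - 1.3 = 16.1 m
Ratio = 11.9 / 16.1 = 0.73913
d = 23.7 * 0.73913^0.8 = 18.6 cm

18.6


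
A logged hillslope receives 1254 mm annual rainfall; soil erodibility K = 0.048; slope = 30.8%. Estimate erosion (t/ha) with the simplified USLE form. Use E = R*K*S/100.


Formula: E = R * K * S / 100  (simplified USLE)
R * K = 1254 * 0.048 = 60.192
E = 60.192 * 30.8 / 100 = 18.54 t/ha

18.54


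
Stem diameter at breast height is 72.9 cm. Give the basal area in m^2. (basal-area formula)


Formula: BA = pi * (DBH/2)^2 / 10000  (cm^2 to m^2)
Radius = DBH/2 = 72.9/2 = 36.45 cm
BA = pi * 36.45^2 / 10000
   = 4173.9279 cm^2 / 10000
   = 0.4174 m^2

0.4174


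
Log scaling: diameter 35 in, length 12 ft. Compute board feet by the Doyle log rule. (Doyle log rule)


Doyle: BF = (D - 4)^2 * L / 16
Adjusted diameter = 35 - 4 = 31 in
(D-4)^2 = 31^2 = 961
BF = 961 * 12 / 16 = 721 BF

721


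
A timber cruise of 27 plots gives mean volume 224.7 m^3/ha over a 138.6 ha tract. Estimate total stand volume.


Formula: Total Volume = Mean Volume per ha * Total Area
Total Volume = 224.7 m^3/ha * 138.6 ha
Total Volume = 31143 m^3

31143


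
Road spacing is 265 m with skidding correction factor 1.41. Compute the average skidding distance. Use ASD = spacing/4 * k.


Formula: ASD = (spacing / 4) * correction
Uncorrected distance = spacing / 4 = 265 / 4 = 66.25 m
ASD = 66.25 * 1.41 = 93 m

93


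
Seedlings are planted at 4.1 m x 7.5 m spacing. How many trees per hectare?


Formula: TPH = 10000 m^2/ha / (spacing_x * spacing_y)
Area per tree = 4.1 m * 7.5 m = 30.75 m^2
TPH = 10000 / 30.75 = 325 trees/ha

325


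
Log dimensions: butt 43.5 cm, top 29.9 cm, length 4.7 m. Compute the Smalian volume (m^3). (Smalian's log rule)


Smalian: V = (A1 + A2)/2 * L,  A = pi*(D/200)^2
A1 = pi*(43.5/200)^2 = 0.148617 m^2
A2 = pi*(29.9/200)^2 = 0.070215 m^2
V = (0.148617+0.070215)/2*4.7 = 0.5143 m^3

0.5143


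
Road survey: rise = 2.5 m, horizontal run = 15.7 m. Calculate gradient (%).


Formula: Gradient = rise / run * 100
Gradient = 2.5 / 15.7 * 100 = 15.9%

15.9


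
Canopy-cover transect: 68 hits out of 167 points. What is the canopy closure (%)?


Formula: Canopy closure = covered points / total points * 100
Closure = 68 / 167 * 100
Closure = 0.4072 * 100 = 40.7%

40.7


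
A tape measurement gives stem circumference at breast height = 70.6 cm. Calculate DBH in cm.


Formula: DBH = C / pi
DBH = 70.6 / pi
pi = 3.14159...
DBH = 22.5 cm

22.5


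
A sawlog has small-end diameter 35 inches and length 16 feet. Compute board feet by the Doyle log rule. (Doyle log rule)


Doyle: BF = (D - 4)^2 * L / 16
Adjusted diameter = 35 - 4 = 31 in
(D-4)^2 = 31^2 = 961
BF = 961 * 16 / 16 = 961 BF

961


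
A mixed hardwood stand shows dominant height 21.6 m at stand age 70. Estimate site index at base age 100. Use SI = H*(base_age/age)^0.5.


Formula: SI = H_dom * (base_age / age)^0.5
Age ratio = 100 / 70 = 1.42857
sqrt(age_ratio) = 1.19523
SI = 21.6 * 1.19523 = 25.8 m

25.8


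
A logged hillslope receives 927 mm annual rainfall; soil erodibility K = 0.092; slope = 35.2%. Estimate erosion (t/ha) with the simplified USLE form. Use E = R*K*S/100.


Formula: E = R * K * S / 100  (simplified USLE)
R * K = 927 * 0.092 = 85.284
E = 85.284 * 35.2 / 100 = 30.02 t/ha

30.02


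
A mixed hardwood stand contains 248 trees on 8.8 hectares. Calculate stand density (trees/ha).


Formula: Stand Density = N_trees / Area_ha
Density = 248 trees / 8.8 ha
Density = 28 trees/ha

28


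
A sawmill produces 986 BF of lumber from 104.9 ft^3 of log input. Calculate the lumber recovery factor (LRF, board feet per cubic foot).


Formula: LRF = Lumber Output (BF) / Log Input (ft^3)
LRF = 986 BF / 104.9 ft^3
LRF = 9.4 BF/ft^3

9.4


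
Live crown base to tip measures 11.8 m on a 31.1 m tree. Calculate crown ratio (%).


Formula: Crown Ratio = (Crown Length / Total Height) * 100
CR = (11.8 m / 31.1 m) * 100
CR = 0.3794 * 100 = 37.9%

37.9


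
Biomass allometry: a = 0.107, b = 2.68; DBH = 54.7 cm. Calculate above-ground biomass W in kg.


Formula: W = a * DBH^b  (allometric power law)
DBH^b = 54.7^2.68 = 45478.4898
W = 0.107 * 45478.4898 = 4866.2 kg

4866.2


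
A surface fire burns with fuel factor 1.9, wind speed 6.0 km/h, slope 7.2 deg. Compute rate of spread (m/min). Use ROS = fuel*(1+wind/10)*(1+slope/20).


Formula: ROS = fuel * (1 + wind/10) * (1 + slope/20)
Wind factor = 1 + 6.0/10 = 1.6
Slope factor = 1 + 7.2/20 = 1.36
ROS = 1.9 * 1.6 * 1.36 = 4.13 m/min

4.13


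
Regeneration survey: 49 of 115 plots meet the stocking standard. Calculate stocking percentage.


Formula: Stocking % = stocked plots / total plots * 100
Stocking = 49 / 115 * 100
Stocking = 0.4261 * 100 = 42.6%

42.6


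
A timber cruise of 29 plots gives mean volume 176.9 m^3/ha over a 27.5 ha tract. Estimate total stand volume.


Formula: Total Volume = Mean Volume per ha * Total Area
Total Volume = 176.9 m^3/ha * 27.5 ha
Total Volume = 4865 m^3

4865


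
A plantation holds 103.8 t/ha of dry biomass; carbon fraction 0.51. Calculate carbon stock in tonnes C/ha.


Formula: Carbon Stock = Biomass * Carbon Fraction
C = 103.8 t/ha * 0.51
C = 52.9 t C/ha

52.9


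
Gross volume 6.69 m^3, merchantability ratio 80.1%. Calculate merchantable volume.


Formula: MV = V_total * (merchantable_pct / 100)
Merchantable fraction = 80.1% / 100 = 0.801
MV = 6.69 m^3 * 0.801 = 5.359 m^3

5.359


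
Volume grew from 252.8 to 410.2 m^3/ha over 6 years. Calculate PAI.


Formula: PAI = (V_T2 - V_T1) / (T2 - T1)
Volume increment = 410.2 - 252.8 = 157.4 m^3/ha
PAI = 157.4 / 6 = 26.23 m^3/ha/year

26.23


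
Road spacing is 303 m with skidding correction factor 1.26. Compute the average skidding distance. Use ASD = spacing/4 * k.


Formula: ASD = (spacing / 4) * correction
Uncorrected distance = spacing / 4 = 303 / 4 = 75.75 m
ASD = 75.75 * 1.26 = 95 m

95


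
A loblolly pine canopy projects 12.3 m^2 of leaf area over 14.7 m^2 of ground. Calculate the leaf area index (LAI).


Formula: LAI = total leaf area / ground area  (dimensionless)
LAI = 12.3 m^2 / 14.7 m^2
LAI = 0.84

0.84


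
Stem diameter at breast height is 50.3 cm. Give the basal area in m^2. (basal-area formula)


Formula: BA = pi * (DBH/2)^2 / 10000  (cm^2 to m^2)
Radius = DBH/2 = 50.3/2 = 25.15 cm
BA = pi * 25.15^2 / 10000
   = 1987.128 cm^2 / 10000
   = 0.1987 m^2

0.1987


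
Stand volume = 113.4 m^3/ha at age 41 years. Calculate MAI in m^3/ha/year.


Formula: MAI = Total Volume / Stand Age
MAI = 113.4 m^3/ha / 41 years
MAI = 2.77 m^3/ha/year

2.77


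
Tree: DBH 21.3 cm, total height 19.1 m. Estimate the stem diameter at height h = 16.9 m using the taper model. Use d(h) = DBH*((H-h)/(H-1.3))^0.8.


Taper: d(h) = DBH * ((H - h) / (H - 1.3))^0.8
Numerator = H - h = 19.1 - 16.9 = 2.2 m
Denominator = H - 1.3 = 19.1 - 1.3 = 17.8 m
Ratio = 2.2 / 17.8 = 0.1236
d = 21.3 * 0.1236^0.8 = 4.0 cm

4.0


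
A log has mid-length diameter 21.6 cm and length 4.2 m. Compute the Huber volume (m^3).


Huber: V = Am * L,  Am = pi*(Dm/200)^2
Am = pi*(21.6/200)^2 = 0.036644 m^2
V = 0.036644*4.2 = 0.1539 m^3

0.1539


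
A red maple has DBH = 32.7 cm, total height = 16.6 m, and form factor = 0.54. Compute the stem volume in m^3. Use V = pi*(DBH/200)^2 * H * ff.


Formula: V = pi * (DBH/200)^2 * H * ff
Radius = DBH/200 = 32.7/200 = 0.1635 m
Radius^2 = 0.1635^2 = 0.02673225 m^2
V = pi * 0.02673225 * 16.6 * 0.54
V = 0.753 m^3

0.753


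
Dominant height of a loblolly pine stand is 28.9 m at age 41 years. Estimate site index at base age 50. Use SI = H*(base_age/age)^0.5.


Formula: SI = H_dom * (base_age / age)^0.5
Age ratio = 50 / 41 = 1.21951
sqrt(age_ratio) = 1.10432
SI = 28.9 * 1.10432 = 31.9 m

31.9


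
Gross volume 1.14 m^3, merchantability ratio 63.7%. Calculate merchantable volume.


Formula: MV = V_total * (merchantable_pct / 100)
Merchantable fraction = 63.7% / 100 = 0.637
MV = 1.14 m^3 * 0.637 = 0.726 m^3

0.726


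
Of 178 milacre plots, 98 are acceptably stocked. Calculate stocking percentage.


Formula: Stocking % = stocked plots / total plots * 100
Stocking = 98 / 178 * 100
Stocking = 0.5506 * 100 = 55.1%

55.1


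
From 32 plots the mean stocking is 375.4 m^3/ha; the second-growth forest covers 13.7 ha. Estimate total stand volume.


Formula: Total Volume = Mean Volume per ha * Total Area
Total Volume = 375.4 m^3/ha * 13.7 ha
Total Volume = 5143 m^3

5143


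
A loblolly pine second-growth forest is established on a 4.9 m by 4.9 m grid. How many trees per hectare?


Formula: TPH = 10000 m^2/ha / (spacing_x * spacing_y)
Area per tree = 4.9 m * 4.9 m = 24.01 m^2
TPH = 10000 / 24.01 = 416 trees/ha

416


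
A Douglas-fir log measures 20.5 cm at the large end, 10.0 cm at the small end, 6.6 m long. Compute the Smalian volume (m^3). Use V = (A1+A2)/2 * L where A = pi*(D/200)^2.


Smalian: V = (A1 + A2)/2 * L,  A = pi*(D/200)^2
A1 = pi*(20.5/200)^2 = 0.033006 m^2
A2 = pi*(10.0/200)^2 = 0.007854 m^2
V = (0.033006+0.007854)/2*6.6 = 0.1348 m^3

0.1348


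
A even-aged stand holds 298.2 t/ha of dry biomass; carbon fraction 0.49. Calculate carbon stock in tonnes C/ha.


Formula: Carbon Stock = Biomass * Carbon Fraction
C = 298.2 t/ha * 0.49
C = 146.1 t C/ha

146.1


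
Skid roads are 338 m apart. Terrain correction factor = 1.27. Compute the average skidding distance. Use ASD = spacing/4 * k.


Formula: ASD = (spacing / 4) * correction
Uncorrected distance = spacing / 4 = 338 / 4 = 84.5 m
ASD = 84.5 * 1.27 = 107 m

107
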